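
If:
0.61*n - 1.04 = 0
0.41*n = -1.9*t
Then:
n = 1.70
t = -0.37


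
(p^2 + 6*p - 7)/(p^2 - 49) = (p - 1)/(p - 7)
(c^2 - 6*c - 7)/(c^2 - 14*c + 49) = (c + 1)/(c - 7)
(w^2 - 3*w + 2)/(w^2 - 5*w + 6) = (w - 1)/(w - 3)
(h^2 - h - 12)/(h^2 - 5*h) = (h^2 - h - 12)/(h*(h - 5))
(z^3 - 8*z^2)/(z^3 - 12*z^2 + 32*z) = z/(z - 4)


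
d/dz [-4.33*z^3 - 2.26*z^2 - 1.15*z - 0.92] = -12.99*z^2 - 4.52*z - 1.15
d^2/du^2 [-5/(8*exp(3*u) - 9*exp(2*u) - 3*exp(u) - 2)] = 15*(6*(-8*exp(2*u) + 6*exp(u) + 1)^2*exp(u) + (24*exp(2*u) - 12*exp(u) - 1)*(-8*exp(3*u) + 9*exp(2*u) + 3*exp(u) + 2))*exp(u)/(-8*exp(3*u) + 9*exp(2*u) + 3*exp(u) + 2)^3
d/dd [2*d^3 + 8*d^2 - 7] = 2*d*(3*d + 8)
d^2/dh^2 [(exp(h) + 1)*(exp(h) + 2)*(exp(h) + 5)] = (9*exp(2*h) + 32*exp(h) + 17)*exp(h)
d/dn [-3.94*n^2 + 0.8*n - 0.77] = 0.8 - 7.88*n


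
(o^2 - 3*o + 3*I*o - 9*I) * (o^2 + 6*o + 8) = o^4 + 3*o^3 + 3*I*o^3 - 10*o^2 + 9*I*o^2 - 24*o - 30*I*o - 72*I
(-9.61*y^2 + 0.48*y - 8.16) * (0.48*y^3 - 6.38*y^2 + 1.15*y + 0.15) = -4.6128*y^5 + 61.5422*y^4 - 18.0307*y^3 + 51.1713*y^2 - 9.312*y - 1.224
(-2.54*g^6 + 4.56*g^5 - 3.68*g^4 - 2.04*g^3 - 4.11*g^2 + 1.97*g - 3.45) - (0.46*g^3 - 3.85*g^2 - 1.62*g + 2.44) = -2.54*g^6 + 4.56*g^5 - 3.68*g^4 - 2.5*g^3 - 0.26*g^2 + 3.59*g - 5.89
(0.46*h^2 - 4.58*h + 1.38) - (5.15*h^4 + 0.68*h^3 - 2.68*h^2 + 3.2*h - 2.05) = -5.15*h^4 - 0.68*h^3 + 3.14*h^2 - 7.78*h + 3.43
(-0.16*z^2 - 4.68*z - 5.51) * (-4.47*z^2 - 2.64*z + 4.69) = 0.7152*z^4 + 21.342*z^3 + 36.2345*z^2 - 7.4028*z - 25.8419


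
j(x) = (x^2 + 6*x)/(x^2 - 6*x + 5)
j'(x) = (6 - 2*x)*(x^2 + 6*x)/(x^2 - 6*x + 5)^2 + (2*x + 6)/(x^2 - 6*x + 5) = 2*(-6*x^2 + 5*x + 15)/(x^4 - 12*x^3 + 46*x^2 - 60*x + 25)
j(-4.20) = -0.16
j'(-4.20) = -0.10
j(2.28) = -5.42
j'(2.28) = -0.79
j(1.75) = -5.56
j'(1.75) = 1.81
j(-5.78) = -0.02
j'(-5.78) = -0.08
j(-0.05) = -0.06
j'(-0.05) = 1.05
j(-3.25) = -0.25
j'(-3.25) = -0.11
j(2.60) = -5.82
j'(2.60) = -1.70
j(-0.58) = -0.36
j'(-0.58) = 0.26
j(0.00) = 0.00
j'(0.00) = 1.20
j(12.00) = 2.81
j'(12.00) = -0.27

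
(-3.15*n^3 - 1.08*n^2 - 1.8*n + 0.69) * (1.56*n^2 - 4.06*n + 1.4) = -4.914*n^5 + 11.1042*n^4 - 2.8332*n^3 + 6.8724*n^2 - 5.3214*n + 0.966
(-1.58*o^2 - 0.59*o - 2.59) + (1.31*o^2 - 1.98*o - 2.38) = -0.27*o^2 - 2.57*o - 4.97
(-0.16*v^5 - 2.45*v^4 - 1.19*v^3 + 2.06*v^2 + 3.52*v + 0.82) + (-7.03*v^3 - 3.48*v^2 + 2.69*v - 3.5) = -0.16*v^5 - 2.45*v^4 - 8.22*v^3 - 1.42*v^2 + 6.21*v - 2.68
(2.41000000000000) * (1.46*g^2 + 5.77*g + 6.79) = 3.5186*g^2 + 13.9057*g + 16.3639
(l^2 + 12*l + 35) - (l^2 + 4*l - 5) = 8*l + 40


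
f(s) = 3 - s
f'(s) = -1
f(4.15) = -1.15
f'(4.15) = -1.00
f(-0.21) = 3.21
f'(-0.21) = -1.00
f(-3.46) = 6.46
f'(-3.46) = -1.00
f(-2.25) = 5.25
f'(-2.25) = -1.00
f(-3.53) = 6.53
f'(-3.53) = -1.00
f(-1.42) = 4.42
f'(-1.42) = -1.00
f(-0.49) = 3.49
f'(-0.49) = -1.00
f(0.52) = 2.48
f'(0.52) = -1.00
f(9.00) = -6.00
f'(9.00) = -1.00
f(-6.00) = 9.00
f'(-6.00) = -1.00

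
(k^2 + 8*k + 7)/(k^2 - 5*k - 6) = (k + 7)/(k - 6)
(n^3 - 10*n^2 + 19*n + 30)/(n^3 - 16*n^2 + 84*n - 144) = (n^2 - 4*n - 5)/(n^2 - 10*n + 24)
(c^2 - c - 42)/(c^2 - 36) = (c - 7)/(c - 6)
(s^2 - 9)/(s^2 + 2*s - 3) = (s - 3)/(s - 1)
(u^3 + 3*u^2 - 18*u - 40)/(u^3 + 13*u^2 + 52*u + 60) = (u - 4)/(u + 6)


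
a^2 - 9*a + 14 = (a - 7)*(a - 2)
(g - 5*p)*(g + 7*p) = g^2 + 2*g*p - 35*p^2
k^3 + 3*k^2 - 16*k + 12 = (k - 2)*(k - 1)*(k + 6)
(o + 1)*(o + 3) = o^2 + 4*o + 3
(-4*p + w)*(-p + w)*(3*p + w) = 12*p^3 - 11*p^2*w - 2*p*w^2 + w^3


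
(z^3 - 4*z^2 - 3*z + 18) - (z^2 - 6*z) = z^3 - 5*z^2 + 3*z + 18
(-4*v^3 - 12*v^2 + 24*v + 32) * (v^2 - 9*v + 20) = -4*v^5 + 24*v^4 + 52*v^3 - 424*v^2 + 192*v + 640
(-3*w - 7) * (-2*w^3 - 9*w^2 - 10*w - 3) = 6*w^4 + 41*w^3 + 93*w^2 + 79*w + 21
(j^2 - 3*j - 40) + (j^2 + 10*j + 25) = 2*j^2 + 7*j - 15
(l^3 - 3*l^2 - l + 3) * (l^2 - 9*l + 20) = l^5 - 12*l^4 + 46*l^3 - 48*l^2 - 47*l + 60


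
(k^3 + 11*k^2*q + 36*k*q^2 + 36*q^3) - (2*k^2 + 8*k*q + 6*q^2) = k^3 + 11*k^2*q - 2*k^2 + 36*k*q^2 - 8*k*q + 36*q^3 - 6*q^2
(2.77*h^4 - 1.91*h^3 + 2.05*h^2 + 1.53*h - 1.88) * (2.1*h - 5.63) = 5.817*h^5 - 19.6061*h^4 + 15.0583*h^3 - 8.3285*h^2 - 12.5619*h + 10.5844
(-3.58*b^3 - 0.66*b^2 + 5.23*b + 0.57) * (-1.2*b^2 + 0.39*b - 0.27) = 4.296*b^5 - 0.6042*b^4 - 5.5668*b^3 + 1.5339*b^2 - 1.1898*b - 0.1539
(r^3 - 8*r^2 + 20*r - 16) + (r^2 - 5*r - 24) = r^3 - 7*r^2 + 15*r - 40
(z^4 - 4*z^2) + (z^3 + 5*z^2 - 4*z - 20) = z^4 + z^3 + z^2 - 4*z - 20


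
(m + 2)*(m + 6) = m^2 + 8*m + 12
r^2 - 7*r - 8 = (r - 8)*(r + 1)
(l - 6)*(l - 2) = l^2 - 8*l + 12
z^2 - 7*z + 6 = (z - 6)*(z - 1)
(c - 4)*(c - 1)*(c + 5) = c^3 - 21*c + 20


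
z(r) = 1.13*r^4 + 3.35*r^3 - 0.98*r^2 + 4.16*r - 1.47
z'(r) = 4.52*r^3 + 10.05*r^2 - 1.96*r + 4.16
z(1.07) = 7.44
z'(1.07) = 19.11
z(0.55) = 1.18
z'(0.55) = 6.87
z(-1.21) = -11.45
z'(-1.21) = 13.24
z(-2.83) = -24.54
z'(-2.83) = -12.25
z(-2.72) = -25.60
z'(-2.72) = -7.11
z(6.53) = 2971.32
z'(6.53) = 1678.47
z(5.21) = 1299.95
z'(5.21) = 905.97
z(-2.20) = -24.57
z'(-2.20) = 8.99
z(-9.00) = 4853.49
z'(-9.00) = -2459.23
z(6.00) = 2176.29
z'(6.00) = 1330.52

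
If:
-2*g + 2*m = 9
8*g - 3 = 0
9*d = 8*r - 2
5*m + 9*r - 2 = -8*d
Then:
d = -197/145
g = 3/8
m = 39/8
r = -1483/1160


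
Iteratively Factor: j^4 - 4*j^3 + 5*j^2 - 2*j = (j)*(j^3 - 4*j^2 + 5*j - 2) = j*(j - 1)*(j^2 - 3*j + 2) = j*(j - 1)^2*(j - 2)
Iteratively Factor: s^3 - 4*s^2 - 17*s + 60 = (s - 3)*(s^2 - s - 20) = (s - 3)*(s + 4)*(s - 5)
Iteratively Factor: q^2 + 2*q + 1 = (q + 1)*(q + 1)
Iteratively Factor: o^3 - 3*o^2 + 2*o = (o)*(o^2 - 3*o + 2) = o*(o - 2)*(o - 1)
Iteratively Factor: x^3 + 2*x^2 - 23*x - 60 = (x + 3)*(x^2 - x - 20) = (x + 3)*(x + 4)*(x - 5)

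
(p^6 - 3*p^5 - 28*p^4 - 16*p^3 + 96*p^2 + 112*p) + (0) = p^6 - 3*p^5 - 28*p^4 - 16*p^3 + 96*p^2 + 112*p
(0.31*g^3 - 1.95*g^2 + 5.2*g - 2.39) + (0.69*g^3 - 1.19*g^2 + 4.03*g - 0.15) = 1.0*g^3 - 3.14*g^2 + 9.23*g - 2.54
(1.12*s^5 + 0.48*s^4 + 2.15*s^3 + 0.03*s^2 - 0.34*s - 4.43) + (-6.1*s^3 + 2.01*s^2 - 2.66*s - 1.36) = 1.12*s^5 + 0.48*s^4 - 3.95*s^3 + 2.04*s^2 - 3.0*s - 5.79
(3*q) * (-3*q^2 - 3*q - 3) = -9*q^3 - 9*q^2 - 9*q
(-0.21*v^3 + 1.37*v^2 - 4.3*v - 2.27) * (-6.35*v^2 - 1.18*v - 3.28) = 1.3335*v^5 - 8.4517*v^4 + 26.3772*v^3 + 14.9949*v^2 + 16.7826*v + 7.4456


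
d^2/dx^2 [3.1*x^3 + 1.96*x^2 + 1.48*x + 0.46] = 18.6*x + 3.92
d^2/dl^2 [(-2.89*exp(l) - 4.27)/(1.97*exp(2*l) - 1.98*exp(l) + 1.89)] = (-11.215801*exp(4*l) - 77.558506*exp(3*l) + 114.528708*exp(2*l) + 36.038898*exp(l) - 26.302563)*exp(l)/(7.645373*exp(6*l) - 23.052546*exp(5*l) + 45.174267*exp(4*l) - 51.995196*exp(3*l) + 43.339779*exp(2*l) - 21.218274*exp(l) + 6.751269)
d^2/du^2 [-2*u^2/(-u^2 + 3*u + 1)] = 4*(3*u^3 + 3*u^2 + 1)/(u^6 - 9*u^5 + 24*u^4 - 9*u^3 - 24*u^2 - 9*u - 1)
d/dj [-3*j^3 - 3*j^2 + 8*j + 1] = -9*j^2 - 6*j + 8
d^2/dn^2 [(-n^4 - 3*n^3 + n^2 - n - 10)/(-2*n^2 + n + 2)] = 2*(4*n^6 - 6*n^5 - 9*n^4 + 33*n^3 + 150*n^2 - 12*n + 44)/(8*n^6 - 12*n^5 - 18*n^4 + 23*n^3 + 18*n^2 - 12*n - 8)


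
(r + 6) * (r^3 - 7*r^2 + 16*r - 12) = r^4 - r^3 - 26*r^2 + 84*r - 72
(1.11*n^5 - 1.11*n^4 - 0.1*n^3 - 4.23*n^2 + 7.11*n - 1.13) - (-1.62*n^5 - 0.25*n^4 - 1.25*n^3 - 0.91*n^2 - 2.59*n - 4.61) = 2.73*n^5 - 0.86*n^4 + 1.15*n^3 - 3.32*n^2 + 9.7*n + 3.48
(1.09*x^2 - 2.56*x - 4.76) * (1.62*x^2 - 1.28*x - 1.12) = 1.7658*x^4 - 5.5424*x^3 - 5.6552*x^2 + 8.96*x + 5.3312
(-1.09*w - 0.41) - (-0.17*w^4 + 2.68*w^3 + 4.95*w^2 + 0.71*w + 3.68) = 0.17*w^4 - 2.68*w^3 - 4.95*w^2 - 1.8*w - 4.09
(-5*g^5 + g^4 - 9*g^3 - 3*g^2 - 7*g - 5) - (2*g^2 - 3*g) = -5*g^5 + g^4 - 9*g^3 - 5*g^2 - 4*g - 5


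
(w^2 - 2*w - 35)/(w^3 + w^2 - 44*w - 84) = (w + 5)/(w^2 + 8*w + 12)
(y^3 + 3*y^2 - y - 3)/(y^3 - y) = (y + 3)/y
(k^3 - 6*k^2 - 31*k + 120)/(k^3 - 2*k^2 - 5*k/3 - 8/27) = 27*(-k^3 + 6*k^2 + 31*k - 120)/(-27*k^3 + 54*k^2 + 45*k + 8)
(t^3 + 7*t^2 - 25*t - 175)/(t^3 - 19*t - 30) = (t^2 + 12*t + 35)/(t^2 + 5*t + 6)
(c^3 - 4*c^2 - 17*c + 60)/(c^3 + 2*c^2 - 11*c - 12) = (c - 5)/(c + 1)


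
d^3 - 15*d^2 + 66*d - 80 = (d - 8)*(d - 5)*(d - 2)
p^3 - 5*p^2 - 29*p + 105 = (p - 7)*(p - 3)*(p + 5)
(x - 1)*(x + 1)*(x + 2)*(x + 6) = x^4 + 8*x^3 + 11*x^2 - 8*x - 12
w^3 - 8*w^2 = w^2*(w - 8)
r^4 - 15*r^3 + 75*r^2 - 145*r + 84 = (r - 7)*(r - 4)*(r - 3)*(r - 1)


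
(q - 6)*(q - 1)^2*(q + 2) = q^4 - 6*q^3 - 3*q^2 + 20*q - 12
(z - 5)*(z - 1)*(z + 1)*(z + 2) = z^4 - 3*z^3 - 11*z^2 + 3*z + 10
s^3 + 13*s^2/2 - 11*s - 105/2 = (s - 3)*(s + 5/2)*(s + 7)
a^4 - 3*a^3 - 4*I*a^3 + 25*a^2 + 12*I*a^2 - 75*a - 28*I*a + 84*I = (a - 3)*(a - 7*I)*(a - I)*(a + 4*I)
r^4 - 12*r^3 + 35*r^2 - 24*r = r*(r - 8)*(r - 3)*(r - 1)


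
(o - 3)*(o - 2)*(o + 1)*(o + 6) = o^4 + 2*o^3 - 23*o^2 + 12*o + 36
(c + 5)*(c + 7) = c^2 + 12*c + 35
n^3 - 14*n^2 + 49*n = n*(n - 7)^2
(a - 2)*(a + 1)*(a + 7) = a^3 + 6*a^2 - 9*a - 14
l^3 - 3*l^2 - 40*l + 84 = (l - 7)*(l - 2)*(l + 6)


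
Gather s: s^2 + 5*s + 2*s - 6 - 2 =s^2 + 7*s - 8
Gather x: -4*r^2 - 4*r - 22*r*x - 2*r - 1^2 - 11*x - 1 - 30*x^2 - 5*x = -4*r^2 - 6*r - 30*x^2 + x*(-22*r - 16) - 2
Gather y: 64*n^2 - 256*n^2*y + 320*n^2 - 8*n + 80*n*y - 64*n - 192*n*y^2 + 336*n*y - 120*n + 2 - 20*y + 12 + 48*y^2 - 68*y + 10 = 384*n^2 - 192*n + y^2*(48 - 192*n) + y*(-256*n^2 + 416*n - 88) + 24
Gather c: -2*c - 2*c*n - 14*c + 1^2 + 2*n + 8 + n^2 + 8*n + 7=c*(-2*n - 16) + n^2 + 10*n + 16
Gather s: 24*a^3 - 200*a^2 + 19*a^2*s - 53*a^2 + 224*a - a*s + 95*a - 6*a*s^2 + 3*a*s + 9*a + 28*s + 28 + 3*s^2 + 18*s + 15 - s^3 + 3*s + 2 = 24*a^3 - 253*a^2 + 328*a - s^3 + s^2*(3 - 6*a) + s*(19*a^2 + 2*a + 49) + 45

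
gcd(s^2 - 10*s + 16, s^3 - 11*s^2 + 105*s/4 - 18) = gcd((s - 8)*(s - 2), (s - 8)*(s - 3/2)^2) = s - 8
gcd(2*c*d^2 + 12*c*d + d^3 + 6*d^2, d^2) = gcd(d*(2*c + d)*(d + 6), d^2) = d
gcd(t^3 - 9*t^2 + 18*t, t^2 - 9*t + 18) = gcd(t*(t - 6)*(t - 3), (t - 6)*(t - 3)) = t^2 - 9*t + 18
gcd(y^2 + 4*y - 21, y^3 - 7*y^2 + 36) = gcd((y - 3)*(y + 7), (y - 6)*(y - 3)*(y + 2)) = y - 3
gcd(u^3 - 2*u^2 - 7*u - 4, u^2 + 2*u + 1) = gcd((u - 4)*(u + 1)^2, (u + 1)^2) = u^2 + 2*u + 1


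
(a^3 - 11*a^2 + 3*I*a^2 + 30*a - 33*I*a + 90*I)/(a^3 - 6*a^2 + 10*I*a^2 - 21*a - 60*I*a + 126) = (a - 5)/(a + 7*I)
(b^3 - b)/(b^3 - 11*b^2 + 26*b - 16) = b*(b + 1)/(b^2 - 10*b + 16)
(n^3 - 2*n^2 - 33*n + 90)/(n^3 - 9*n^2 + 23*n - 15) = (n + 6)/(n - 1)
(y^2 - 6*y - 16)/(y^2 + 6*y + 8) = (y - 8)/(y + 4)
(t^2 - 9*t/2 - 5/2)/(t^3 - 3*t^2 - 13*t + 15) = (t + 1/2)/(t^2 + 2*t - 3)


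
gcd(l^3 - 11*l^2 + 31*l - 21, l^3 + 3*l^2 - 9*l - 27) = l - 3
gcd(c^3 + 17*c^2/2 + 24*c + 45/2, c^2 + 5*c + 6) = c + 3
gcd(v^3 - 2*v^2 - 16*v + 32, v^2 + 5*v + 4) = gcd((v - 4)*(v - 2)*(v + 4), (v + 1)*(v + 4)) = v + 4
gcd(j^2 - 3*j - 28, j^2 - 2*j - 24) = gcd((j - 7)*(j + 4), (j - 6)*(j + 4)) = j + 4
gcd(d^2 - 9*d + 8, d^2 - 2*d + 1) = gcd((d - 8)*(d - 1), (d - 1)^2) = d - 1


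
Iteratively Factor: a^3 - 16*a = (a - 4)*(a^2 + 4*a) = (a - 4)*(a + 4)*(a)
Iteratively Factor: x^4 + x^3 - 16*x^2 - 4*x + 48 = (x - 2)*(x^3 + 3*x^2 - 10*x - 24) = (x - 2)*(x + 4)*(x^2 - x - 6) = (x - 2)*(x + 2)*(x + 4)*(x - 3)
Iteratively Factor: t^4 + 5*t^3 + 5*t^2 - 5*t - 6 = (t + 2)*(t^3 + 3*t^2 - t - 3) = (t + 2)*(t + 3)*(t^2 - 1) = (t - 1)*(t + 2)*(t + 3)*(t + 1)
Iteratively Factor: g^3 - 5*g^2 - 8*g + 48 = (g + 3)*(g^2 - 8*g + 16) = (g - 4)*(g + 3)*(g - 4)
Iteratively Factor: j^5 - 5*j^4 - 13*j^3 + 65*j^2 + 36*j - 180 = (j - 3)*(j^4 - 2*j^3 - 19*j^2 + 8*j + 60) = (j - 3)*(j + 2)*(j^3 - 4*j^2 - 11*j + 30) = (j - 5)*(j - 3)*(j + 2)*(j^2 + j - 6) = (j - 5)*(j - 3)*(j - 2)*(j + 2)*(j + 3)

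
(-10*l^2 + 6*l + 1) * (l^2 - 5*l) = -10*l^4 + 56*l^3 - 29*l^2 - 5*l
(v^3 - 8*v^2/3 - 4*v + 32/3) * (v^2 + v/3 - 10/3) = v^5 - 7*v^4/3 - 74*v^3/9 + 164*v^2/9 + 152*v/9 - 320/9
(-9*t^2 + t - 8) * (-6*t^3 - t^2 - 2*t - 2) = 54*t^5 + 3*t^4 + 65*t^3 + 24*t^2 + 14*t + 16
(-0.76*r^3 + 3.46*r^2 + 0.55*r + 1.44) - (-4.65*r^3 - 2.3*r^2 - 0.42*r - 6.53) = 3.89*r^3 + 5.76*r^2 + 0.97*r + 7.97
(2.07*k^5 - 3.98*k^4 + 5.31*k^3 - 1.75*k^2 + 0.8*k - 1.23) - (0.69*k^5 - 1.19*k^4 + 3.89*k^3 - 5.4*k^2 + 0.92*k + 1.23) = 1.38*k^5 - 2.79*k^4 + 1.42*k^3 + 3.65*k^2 - 0.12*k - 2.46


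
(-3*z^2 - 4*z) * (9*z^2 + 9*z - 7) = -27*z^4 - 63*z^3 - 15*z^2 + 28*z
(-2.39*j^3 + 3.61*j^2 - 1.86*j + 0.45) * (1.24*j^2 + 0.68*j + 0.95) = -2.9636*j^5 + 2.8512*j^4 - 2.1221*j^3 + 2.7227*j^2 - 1.461*j + 0.4275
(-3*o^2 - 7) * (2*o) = -6*o^3 - 14*o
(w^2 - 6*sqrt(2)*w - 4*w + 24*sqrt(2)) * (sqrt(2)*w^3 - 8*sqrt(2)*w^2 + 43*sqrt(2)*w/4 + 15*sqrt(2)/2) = sqrt(2)*w^5 - 12*sqrt(2)*w^4 - 12*w^4 + 171*sqrt(2)*w^3/4 + 144*w^3 - 513*w^2 - 71*sqrt(2)*w^2/2 - 30*sqrt(2)*w + 426*w + 360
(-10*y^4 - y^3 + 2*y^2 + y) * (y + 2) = -10*y^5 - 21*y^4 + 5*y^2 + 2*y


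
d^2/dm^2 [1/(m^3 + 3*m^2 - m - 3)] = 2*(-3*(m + 1)*(m^3 + 3*m^2 - m - 3) + (3*m^2 + 6*m - 1)^2)/(m^3 + 3*m^2 - m - 3)^3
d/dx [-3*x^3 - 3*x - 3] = -9*x^2 - 3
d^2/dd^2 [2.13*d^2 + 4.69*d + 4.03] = 4.26000000000000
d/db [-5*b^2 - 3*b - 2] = -10*b - 3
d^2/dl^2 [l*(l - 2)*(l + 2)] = 6*l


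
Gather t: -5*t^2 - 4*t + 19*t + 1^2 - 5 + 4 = -5*t^2 + 15*t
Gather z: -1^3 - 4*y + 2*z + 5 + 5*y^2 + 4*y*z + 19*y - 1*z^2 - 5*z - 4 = 5*y^2 + 15*y - z^2 + z*(4*y - 3)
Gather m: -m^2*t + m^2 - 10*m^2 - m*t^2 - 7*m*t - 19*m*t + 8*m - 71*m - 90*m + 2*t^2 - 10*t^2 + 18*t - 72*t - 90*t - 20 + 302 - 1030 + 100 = m^2*(-t - 9) + m*(-t^2 - 26*t - 153) - 8*t^2 - 144*t - 648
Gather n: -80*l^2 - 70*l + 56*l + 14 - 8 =-80*l^2 - 14*l + 6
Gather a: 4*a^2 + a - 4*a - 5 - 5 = 4*a^2 - 3*a - 10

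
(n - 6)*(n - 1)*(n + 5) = n^3 - 2*n^2 - 29*n + 30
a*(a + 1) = a^2 + a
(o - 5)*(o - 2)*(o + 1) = o^3 - 6*o^2 + 3*o + 10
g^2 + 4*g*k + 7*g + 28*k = (g + 7)*(g + 4*k)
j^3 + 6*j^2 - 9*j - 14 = (j - 2)*(j + 1)*(j + 7)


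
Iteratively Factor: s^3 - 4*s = (s)*(s^2 - 4) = s*(s + 2)*(s - 2)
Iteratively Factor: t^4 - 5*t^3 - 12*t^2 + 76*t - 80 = (t - 2)*(t^3 - 3*t^2 - 18*t + 40) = (t - 5)*(t - 2)*(t^2 + 2*t - 8) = (t - 5)*(t - 2)^2*(t + 4)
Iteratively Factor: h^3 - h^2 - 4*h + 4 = (h - 1)*(h^2 - 4) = (h - 1)*(h + 2)*(h - 2)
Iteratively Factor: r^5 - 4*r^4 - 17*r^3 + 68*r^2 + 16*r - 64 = (r + 4)*(r^4 - 8*r^3 + 15*r^2 + 8*r - 16) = (r - 1)*(r + 4)*(r^3 - 7*r^2 + 8*r + 16) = (r - 4)*(r - 1)*(r + 4)*(r^2 - 3*r - 4) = (r - 4)^2*(r - 1)*(r + 4)*(r + 1)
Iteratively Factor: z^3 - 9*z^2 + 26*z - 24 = (z - 4)*(z^2 - 5*z + 6) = (z - 4)*(z - 3)*(z - 2)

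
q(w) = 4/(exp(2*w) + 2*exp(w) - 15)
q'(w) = 4*(-2*exp(2*w) - 2*exp(w))/(exp(2*w) + 2*exp(w) - 15)^2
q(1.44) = 0.36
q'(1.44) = -1.39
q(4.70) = 0.00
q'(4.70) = -0.00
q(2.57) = 0.02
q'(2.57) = -0.04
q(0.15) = -0.35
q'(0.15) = -0.16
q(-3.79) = -0.27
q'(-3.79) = -0.00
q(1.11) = 14.49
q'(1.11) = -1285.18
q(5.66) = 0.00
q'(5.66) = -0.00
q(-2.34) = -0.27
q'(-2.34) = -0.00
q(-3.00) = -0.27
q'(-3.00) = 0.00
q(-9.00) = -0.27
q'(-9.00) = 0.00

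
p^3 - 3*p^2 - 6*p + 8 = (p - 4)*(p - 1)*(p + 2)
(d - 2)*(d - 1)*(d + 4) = d^3 + d^2 - 10*d + 8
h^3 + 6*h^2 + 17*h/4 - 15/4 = (h - 1/2)*(h + 3/2)*(h + 5)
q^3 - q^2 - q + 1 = (q - 1)^2*(q + 1)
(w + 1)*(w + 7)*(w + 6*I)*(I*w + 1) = I*w^4 - 5*w^3 + 8*I*w^3 - 40*w^2 + 13*I*w^2 - 35*w + 48*I*w + 42*I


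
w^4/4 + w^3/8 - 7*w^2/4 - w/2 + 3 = (w/2 + 1)^2*(w - 2)*(w - 3/2)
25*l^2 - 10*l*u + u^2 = (-5*l + u)^2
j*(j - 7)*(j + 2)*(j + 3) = j^4 - 2*j^3 - 29*j^2 - 42*j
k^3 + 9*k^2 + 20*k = k*(k + 4)*(k + 5)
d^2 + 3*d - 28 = (d - 4)*(d + 7)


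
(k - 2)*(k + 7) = k^2 + 5*k - 14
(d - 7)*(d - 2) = d^2 - 9*d + 14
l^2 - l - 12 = (l - 4)*(l + 3)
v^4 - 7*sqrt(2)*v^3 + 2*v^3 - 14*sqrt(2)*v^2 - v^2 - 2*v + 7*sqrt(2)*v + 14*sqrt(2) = (v - 1)*(v + 1)*(v + 2)*(v - 7*sqrt(2))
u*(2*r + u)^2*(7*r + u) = 28*r^3*u + 32*r^2*u^2 + 11*r*u^3 + u^4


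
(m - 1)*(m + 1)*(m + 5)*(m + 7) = m^4 + 12*m^3 + 34*m^2 - 12*m - 35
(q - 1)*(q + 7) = q^2 + 6*q - 7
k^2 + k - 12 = (k - 3)*(k + 4)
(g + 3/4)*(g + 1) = g^2 + 7*g/4 + 3/4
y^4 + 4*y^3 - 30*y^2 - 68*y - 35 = (y - 5)*(y + 7)*(-I*y - I)*(I*y + I)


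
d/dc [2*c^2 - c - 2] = 4*c - 1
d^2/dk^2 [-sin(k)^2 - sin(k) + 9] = sin(k) - 2*cos(2*k)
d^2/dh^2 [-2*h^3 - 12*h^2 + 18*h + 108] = -12*h - 24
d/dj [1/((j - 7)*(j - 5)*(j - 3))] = (-(j - 7)*(j - 5) - (j - 7)*(j - 3) - (j - 5)*(j - 3))/((j - 7)^2*(j - 5)^2*(j - 3)^2)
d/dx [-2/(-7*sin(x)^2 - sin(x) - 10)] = -2*(14*sin(x) + 1)*cos(x)/(7*sin(x)^2 + sin(x) + 10)^2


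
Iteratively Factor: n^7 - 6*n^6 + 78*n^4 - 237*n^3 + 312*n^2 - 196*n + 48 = (n + 4)*(n^6 - 10*n^5 + 40*n^4 - 82*n^3 + 91*n^2 - 52*n + 12) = (n - 1)*(n + 4)*(n^5 - 9*n^4 + 31*n^3 - 51*n^2 + 40*n - 12) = (n - 1)^2*(n + 4)*(n^4 - 8*n^3 + 23*n^2 - 28*n + 12) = (n - 2)*(n - 1)^2*(n + 4)*(n^3 - 6*n^2 + 11*n - 6) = (n - 2)*(n - 1)^3*(n + 4)*(n^2 - 5*n + 6) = (n - 3)*(n - 2)*(n - 1)^3*(n + 4)*(n - 2)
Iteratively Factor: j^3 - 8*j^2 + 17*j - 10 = (j - 1)*(j^2 - 7*j + 10) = (j - 2)*(j - 1)*(j - 5)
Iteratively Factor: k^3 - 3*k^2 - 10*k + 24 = (k - 4)*(k^2 + k - 6) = (k - 4)*(k - 2)*(k + 3)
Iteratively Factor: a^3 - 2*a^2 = (a)*(a^2 - 2*a) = a*(a - 2)*(a)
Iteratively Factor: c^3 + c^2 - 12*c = (c + 4)*(c^2 - 3*c) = c*(c + 4)*(c - 3)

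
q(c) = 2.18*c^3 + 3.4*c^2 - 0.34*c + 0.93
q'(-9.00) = 468.20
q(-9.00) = -1309.83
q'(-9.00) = 468.20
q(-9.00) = -1309.83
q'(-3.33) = 49.54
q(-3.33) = -40.73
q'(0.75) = 8.44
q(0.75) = 3.51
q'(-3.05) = 39.76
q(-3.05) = -28.26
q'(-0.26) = -1.67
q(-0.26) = 1.21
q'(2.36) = 52.13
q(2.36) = 47.72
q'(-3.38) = 51.39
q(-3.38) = -43.26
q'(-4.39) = 95.85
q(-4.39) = -116.49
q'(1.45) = 23.27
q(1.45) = 14.23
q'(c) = 6.54*c^2 + 6.8*c - 0.34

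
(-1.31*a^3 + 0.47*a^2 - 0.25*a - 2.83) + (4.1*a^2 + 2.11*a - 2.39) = -1.31*a^3 + 4.57*a^2 + 1.86*a - 5.22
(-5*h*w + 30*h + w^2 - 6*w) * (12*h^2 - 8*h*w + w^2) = -60*h^3*w + 360*h^3 + 52*h^2*w^2 - 312*h^2*w - 13*h*w^3 + 78*h*w^2 + w^4 - 6*w^3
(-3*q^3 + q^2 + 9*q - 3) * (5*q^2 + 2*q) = -15*q^5 - q^4 + 47*q^3 + 3*q^2 - 6*q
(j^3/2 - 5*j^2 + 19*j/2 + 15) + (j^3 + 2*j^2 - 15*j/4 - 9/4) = 3*j^3/2 - 3*j^2 + 23*j/4 + 51/4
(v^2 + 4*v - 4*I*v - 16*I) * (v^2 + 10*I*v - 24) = v^4 + 4*v^3 + 6*I*v^3 + 16*v^2 + 24*I*v^2 + 64*v + 96*I*v + 384*I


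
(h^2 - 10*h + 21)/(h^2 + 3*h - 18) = (h - 7)/(h + 6)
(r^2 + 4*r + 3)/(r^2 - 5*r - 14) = (r^2 + 4*r + 3)/(r^2 - 5*r - 14)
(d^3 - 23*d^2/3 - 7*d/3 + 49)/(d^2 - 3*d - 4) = (-3*d^3 + 23*d^2 + 7*d - 147)/(3*(-d^2 + 3*d + 4))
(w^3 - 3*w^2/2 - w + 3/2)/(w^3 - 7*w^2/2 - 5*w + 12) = (w^2 - 1)/(w^2 - 2*w - 8)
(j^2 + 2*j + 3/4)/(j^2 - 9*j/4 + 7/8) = 2*(4*j^2 + 8*j + 3)/(8*j^2 - 18*j + 7)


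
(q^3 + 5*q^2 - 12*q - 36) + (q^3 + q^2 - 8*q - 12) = 2*q^3 + 6*q^2 - 20*q - 48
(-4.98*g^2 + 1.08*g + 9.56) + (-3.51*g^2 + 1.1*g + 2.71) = -8.49*g^2 + 2.18*g + 12.27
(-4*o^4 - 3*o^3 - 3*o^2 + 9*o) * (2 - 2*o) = 8*o^5 - 2*o^4 - 24*o^2 + 18*o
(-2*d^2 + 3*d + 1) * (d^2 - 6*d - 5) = -2*d^4 + 15*d^3 - 7*d^2 - 21*d - 5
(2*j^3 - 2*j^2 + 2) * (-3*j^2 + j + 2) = -6*j^5 + 8*j^4 + 2*j^3 - 10*j^2 + 2*j + 4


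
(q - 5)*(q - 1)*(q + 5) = q^3 - q^2 - 25*q + 25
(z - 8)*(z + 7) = z^2 - z - 56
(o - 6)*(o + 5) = o^2 - o - 30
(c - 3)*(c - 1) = c^2 - 4*c + 3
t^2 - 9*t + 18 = (t - 6)*(t - 3)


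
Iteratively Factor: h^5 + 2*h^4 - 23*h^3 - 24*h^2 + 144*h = (h - 3)*(h^4 + 5*h^3 - 8*h^2 - 48*h) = (h - 3)^2*(h^3 + 8*h^2 + 16*h) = (h - 3)^2*(h + 4)*(h^2 + 4*h) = (h - 3)^2*(h + 4)^2*(h)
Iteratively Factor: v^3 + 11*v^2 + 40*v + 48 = (v + 3)*(v^2 + 8*v + 16) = (v + 3)*(v + 4)*(v + 4)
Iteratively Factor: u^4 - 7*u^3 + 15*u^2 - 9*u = (u - 3)*(u^3 - 4*u^2 + 3*u) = u*(u - 3)*(u^2 - 4*u + 3) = u*(u - 3)*(u - 1)*(u - 3)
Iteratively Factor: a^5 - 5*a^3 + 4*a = (a + 1)*(a^4 - a^3 - 4*a^2 + 4*a) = (a + 1)*(a + 2)*(a^3 - 3*a^2 + 2*a) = (a - 2)*(a + 1)*(a + 2)*(a^2 - a) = (a - 2)*(a - 1)*(a + 1)*(a + 2)*(a)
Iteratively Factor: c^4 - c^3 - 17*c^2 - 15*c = (c + 3)*(c^3 - 4*c^2 - 5*c) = c*(c + 3)*(c^2 - 4*c - 5) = c*(c + 1)*(c + 3)*(c - 5)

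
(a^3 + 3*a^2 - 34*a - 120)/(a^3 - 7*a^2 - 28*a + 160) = (a^2 - 2*a - 24)/(a^2 - 12*a + 32)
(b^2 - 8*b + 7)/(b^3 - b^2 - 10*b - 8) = (-b^2 + 8*b - 7)/(-b^3 + b^2 + 10*b + 8)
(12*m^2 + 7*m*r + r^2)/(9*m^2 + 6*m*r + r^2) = (4*m + r)/(3*m + r)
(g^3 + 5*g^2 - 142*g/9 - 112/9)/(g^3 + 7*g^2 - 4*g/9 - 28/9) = (3*g - 8)/(3*g - 2)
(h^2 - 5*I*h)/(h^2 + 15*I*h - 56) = h*(h - 5*I)/(h^2 + 15*I*h - 56)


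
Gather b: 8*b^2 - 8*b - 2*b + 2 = 8*b^2 - 10*b + 2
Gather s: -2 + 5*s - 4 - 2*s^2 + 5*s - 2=-2*s^2 + 10*s - 8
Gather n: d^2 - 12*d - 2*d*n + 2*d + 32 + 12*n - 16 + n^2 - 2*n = d^2 - 10*d + n^2 + n*(10 - 2*d) + 16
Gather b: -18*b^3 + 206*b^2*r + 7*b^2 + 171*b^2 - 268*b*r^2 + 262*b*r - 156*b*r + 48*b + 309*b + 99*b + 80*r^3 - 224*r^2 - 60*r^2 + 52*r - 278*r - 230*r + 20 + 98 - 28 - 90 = -18*b^3 + b^2*(206*r + 178) + b*(-268*r^2 + 106*r + 456) + 80*r^3 - 284*r^2 - 456*r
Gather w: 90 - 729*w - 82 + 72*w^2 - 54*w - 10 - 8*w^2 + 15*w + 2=64*w^2 - 768*w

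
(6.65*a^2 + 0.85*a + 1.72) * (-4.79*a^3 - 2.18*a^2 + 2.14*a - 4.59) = -31.8535*a^5 - 18.5685*a^4 + 4.1392*a^3 - 32.4541*a^2 - 0.2207*a - 7.8948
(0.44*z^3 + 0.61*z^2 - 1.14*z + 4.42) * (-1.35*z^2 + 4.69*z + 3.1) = -0.594*z^5 + 1.2401*z^4 + 5.7639*z^3 - 9.4226*z^2 + 17.1958*z + 13.702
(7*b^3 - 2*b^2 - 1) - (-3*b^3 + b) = 10*b^3 - 2*b^2 - b - 1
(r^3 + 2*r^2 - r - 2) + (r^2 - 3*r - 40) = r^3 + 3*r^2 - 4*r - 42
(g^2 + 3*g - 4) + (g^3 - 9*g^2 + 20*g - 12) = g^3 - 8*g^2 + 23*g - 16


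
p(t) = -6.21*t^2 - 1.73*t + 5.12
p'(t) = -12.42*t - 1.73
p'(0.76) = -11.17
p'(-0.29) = 1.87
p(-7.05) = -291.34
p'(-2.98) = 35.28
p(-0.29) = 5.10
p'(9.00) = -113.51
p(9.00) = -513.46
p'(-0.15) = 0.13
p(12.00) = -909.88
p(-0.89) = 1.74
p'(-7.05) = 85.83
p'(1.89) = -25.20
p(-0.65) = 3.62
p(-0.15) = 5.24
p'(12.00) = -150.77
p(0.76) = 0.22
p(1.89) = -20.33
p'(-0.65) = 6.34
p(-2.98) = -44.87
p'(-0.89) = 9.32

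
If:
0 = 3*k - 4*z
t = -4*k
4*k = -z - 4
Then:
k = -16/19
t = 64/19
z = -12/19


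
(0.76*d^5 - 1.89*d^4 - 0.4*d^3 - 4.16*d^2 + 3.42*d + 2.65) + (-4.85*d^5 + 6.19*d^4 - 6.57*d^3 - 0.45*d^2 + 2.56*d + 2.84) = -4.09*d^5 + 4.3*d^4 - 6.97*d^3 - 4.61*d^2 + 5.98*d + 5.49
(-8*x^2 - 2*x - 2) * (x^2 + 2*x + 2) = -8*x^4 - 18*x^3 - 22*x^2 - 8*x - 4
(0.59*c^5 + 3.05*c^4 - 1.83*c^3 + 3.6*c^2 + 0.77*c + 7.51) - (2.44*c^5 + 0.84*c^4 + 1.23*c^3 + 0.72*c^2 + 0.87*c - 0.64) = -1.85*c^5 + 2.21*c^4 - 3.06*c^3 + 2.88*c^2 - 0.1*c + 8.15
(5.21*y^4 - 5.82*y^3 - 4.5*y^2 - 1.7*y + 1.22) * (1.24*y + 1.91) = 6.4604*y^5 + 2.7343*y^4 - 16.6962*y^3 - 10.703*y^2 - 1.7342*y + 2.3302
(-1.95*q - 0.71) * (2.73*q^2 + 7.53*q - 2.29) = -5.3235*q^3 - 16.6218*q^2 - 0.880800000000001*q + 1.6259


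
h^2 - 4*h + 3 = (h - 3)*(h - 1)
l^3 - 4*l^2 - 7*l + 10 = (l - 5)*(l - 1)*(l + 2)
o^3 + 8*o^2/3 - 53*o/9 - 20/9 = (o - 5/3)*(o + 1/3)*(o + 4)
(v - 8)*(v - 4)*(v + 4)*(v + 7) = v^4 - v^3 - 72*v^2 + 16*v + 896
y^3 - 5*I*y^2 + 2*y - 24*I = (y - 4*I)*(y - 3*I)*(y + 2*I)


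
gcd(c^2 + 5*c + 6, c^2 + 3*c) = c + 3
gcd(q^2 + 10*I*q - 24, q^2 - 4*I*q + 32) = q + 4*I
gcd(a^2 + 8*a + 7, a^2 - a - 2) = a + 1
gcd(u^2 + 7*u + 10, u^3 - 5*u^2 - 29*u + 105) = u + 5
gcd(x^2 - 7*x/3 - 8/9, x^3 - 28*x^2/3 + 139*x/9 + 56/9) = x^2 - 7*x/3 - 8/9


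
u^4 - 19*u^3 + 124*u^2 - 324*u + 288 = (u - 8)*(u - 6)*(u - 3)*(u - 2)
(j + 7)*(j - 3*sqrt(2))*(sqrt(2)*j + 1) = sqrt(2)*j^3 - 5*j^2 + 7*sqrt(2)*j^2 - 35*j - 3*sqrt(2)*j - 21*sqrt(2)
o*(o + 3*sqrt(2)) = o^2 + 3*sqrt(2)*o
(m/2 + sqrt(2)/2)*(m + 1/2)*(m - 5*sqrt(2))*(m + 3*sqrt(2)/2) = m^4/2 - 5*sqrt(2)*m^3/4 + m^3/4 - 11*m^2 - 5*sqrt(2)*m^2/8 - 15*sqrt(2)*m/2 - 11*m/2 - 15*sqrt(2)/4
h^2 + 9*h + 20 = (h + 4)*(h + 5)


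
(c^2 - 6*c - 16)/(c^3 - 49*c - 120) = (c + 2)/(c^2 + 8*c + 15)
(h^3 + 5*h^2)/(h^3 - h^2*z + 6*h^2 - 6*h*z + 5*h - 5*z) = h^2/(h^2 - h*z + h - z)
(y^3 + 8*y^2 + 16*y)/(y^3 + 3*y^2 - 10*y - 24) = y*(y + 4)/(y^2 - y - 6)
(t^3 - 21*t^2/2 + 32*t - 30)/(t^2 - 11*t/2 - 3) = (2*t^2 - 9*t + 10)/(2*t + 1)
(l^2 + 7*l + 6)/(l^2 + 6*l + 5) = (l + 6)/(l + 5)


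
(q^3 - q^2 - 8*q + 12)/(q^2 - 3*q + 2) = (q^2 + q - 6)/(q - 1)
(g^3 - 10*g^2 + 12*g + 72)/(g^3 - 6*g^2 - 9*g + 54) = (g^2 - 4*g - 12)/(g^2 - 9)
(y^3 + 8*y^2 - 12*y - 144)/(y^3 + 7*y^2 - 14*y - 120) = (y + 6)/(y + 5)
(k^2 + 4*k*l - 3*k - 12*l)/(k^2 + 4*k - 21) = (k + 4*l)/(k + 7)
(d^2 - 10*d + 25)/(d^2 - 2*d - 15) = (d - 5)/(d + 3)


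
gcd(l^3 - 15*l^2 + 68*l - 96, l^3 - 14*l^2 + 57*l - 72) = l^2 - 11*l + 24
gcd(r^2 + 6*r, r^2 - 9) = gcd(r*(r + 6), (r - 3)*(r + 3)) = 1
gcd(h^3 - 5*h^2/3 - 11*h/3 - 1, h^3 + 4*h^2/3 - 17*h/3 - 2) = h + 1/3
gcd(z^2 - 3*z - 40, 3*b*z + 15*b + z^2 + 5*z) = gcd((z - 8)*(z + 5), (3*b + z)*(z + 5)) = z + 5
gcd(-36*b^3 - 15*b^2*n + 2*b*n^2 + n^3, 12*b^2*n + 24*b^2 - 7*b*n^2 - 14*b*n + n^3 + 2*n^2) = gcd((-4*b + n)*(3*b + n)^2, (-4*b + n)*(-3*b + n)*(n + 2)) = 4*b - n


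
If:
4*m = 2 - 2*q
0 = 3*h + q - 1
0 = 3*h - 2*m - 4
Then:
No Solution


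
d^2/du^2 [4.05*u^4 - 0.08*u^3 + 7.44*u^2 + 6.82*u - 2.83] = 48.6*u^2 - 0.48*u + 14.88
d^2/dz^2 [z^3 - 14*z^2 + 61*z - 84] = 6*z - 28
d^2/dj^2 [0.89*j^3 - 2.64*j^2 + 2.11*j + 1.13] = 5.34*j - 5.28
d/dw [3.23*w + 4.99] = 3.23000000000000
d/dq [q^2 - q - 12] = 2*q - 1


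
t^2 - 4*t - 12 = (t - 6)*(t + 2)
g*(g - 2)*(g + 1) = g^3 - g^2 - 2*g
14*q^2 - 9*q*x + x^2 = (-7*q + x)*(-2*q + x)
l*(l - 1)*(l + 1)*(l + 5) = l^4 + 5*l^3 - l^2 - 5*l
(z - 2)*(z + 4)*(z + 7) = z^3 + 9*z^2 + 6*z - 56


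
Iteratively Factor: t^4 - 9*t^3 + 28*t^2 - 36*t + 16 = (t - 4)*(t^3 - 5*t^2 + 8*t - 4) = (t - 4)*(t - 1)*(t^2 - 4*t + 4) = (t - 4)*(t - 2)*(t - 1)*(t - 2)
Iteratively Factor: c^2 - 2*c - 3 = (c + 1)*(c - 3)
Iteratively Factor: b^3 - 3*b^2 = (b)*(b^2 - 3*b) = b*(b - 3)*(b)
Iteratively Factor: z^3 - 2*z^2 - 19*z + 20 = (z + 4)*(z^2 - 6*z + 5) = (z - 5)*(z + 4)*(z - 1)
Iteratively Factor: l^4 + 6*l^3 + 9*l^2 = (l)*(l^3 + 6*l^2 + 9*l) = l*(l + 3)*(l^2 + 3*l) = l^2*(l + 3)*(l + 3)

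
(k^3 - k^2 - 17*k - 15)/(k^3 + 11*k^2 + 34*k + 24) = (k^2 - 2*k - 15)/(k^2 + 10*k + 24)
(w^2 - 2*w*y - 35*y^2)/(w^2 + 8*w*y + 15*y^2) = (w - 7*y)/(w + 3*y)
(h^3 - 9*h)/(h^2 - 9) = h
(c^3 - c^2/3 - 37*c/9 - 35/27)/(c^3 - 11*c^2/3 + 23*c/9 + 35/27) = (3*c + 5)/(3*c - 5)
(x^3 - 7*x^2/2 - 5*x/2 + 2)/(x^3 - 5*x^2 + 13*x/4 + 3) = 2*(2*x^2 + x - 1)/(4*x^2 - 4*x - 3)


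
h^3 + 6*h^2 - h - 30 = (h - 2)*(h + 3)*(h + 5)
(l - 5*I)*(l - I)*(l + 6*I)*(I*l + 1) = I*l^4 + l^3 + 31*I*l^2 + 61*l - 30*I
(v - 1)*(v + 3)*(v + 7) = v^3 + 9*v^2 + 11*v - 21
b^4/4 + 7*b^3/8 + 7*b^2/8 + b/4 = b*(b/4 + 1/4)*(b + 1/2)*(b + 2)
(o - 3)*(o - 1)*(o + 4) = o^3 - 13*o + 12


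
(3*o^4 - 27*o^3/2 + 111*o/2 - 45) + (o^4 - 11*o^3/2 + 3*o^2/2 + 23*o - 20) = 4*o^4 - 19*o^3 + 3*o^2/2 + 157*o/2 - 65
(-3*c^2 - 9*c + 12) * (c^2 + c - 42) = -3*c^4 - 12*c^3 + 129*c^2 + 390*c - 504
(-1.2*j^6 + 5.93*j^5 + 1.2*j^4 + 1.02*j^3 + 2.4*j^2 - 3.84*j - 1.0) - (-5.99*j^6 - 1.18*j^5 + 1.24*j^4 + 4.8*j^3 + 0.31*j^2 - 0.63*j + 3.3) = 4.79*j^6 + 7.11*j^5 - 0.04*j^4 - 3.78*j^3 + 2.09*j^2 - 3.21*j - 4.3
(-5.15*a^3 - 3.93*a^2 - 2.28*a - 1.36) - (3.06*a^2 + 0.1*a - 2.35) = -5.15*a^3 - 6.99*a^2 - 2.38*a + 0.99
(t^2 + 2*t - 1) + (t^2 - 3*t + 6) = 2*t^2 - t + 5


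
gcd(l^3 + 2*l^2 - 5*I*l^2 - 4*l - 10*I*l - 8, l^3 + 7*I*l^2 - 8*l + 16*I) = l - I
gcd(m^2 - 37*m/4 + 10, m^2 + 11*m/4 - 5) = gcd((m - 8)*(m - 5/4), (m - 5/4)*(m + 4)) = m - 5/4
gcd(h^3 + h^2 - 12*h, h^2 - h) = h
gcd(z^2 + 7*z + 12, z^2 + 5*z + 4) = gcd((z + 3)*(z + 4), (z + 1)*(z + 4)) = z + 4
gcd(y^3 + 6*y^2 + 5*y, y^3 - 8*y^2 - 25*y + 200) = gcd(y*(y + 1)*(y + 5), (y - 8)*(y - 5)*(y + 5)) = y + 5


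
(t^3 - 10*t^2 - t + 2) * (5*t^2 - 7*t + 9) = 5*t^5 - 57*t^4 + 74*t^3 - 73*t^2 - 23*t + 18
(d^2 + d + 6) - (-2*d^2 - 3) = 3*d^2 + d + 9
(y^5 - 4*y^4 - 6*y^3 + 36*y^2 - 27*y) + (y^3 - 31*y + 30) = y^5 - 4*y^4 - 5*y^3 + 36*y^2 - 58*y + 30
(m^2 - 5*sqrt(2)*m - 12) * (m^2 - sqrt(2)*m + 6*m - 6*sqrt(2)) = m^4 - 6*sqrt(2)*m^3 + 6*m^3 - 36*sqrt(2)*m^2 - 2*m^2 - 12*m + 12*sqrt(2)*m + 72*sqrt(2)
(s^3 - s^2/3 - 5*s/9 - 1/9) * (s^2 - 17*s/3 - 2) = s^5 - 6*s^4 - 2*s^3/3 + 100*s^2/27 + 47*s/27 + 2/9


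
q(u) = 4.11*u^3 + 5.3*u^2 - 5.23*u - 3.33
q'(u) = 12.33*u^2 + 10.6*u - 5.23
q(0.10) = -3.80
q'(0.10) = -4.05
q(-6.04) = -684.02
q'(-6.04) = 380.56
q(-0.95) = 2.90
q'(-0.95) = -4.17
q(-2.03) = -5.25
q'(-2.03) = 24.06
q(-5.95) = -650.33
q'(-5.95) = 368.21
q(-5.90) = -632.09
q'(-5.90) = 361.44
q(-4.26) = -202.61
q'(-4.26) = 173.37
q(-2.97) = -48.72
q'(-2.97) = 72.05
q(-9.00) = -2523.15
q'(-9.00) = 898.10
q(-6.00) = -668.91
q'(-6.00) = 375.05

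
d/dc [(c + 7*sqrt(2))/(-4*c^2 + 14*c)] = (-c*(2*c - 7) + (c + 7*sqrt(2))*(4*c - 7))/(2*c^2*(2*c - 7)^2)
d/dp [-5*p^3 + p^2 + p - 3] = -15*p^2 + 2*p + 1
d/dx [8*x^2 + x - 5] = 16*x + 1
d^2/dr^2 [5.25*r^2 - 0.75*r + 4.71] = 10.5000000000000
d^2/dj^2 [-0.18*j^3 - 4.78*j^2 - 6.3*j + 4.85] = -1.08*j - 9.56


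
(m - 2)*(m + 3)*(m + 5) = m^3 + 6*m^2 - m - 30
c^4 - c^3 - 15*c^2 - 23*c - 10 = (c - 5)*(c + 1)^2*(c + 2)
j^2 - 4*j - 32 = (j - 8)*(j + 4)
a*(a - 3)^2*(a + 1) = a^4 - 5*a^3 + 3*a^2 + 9*a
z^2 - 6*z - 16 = (z - 8)*(z + 2)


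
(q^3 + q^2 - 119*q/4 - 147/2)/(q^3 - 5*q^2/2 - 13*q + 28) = (q^2 - 5*q/2 - 21)/(q^2 - 6*q + 8)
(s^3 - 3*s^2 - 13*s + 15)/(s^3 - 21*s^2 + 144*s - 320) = (s^2 + 2*s - 3)/(s^2 - 16*s + 64)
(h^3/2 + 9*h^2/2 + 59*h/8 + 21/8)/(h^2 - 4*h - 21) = (4*h^3 + 36*h^2 + 59*h + 21)/(8*(h^2 - 4*h - 21))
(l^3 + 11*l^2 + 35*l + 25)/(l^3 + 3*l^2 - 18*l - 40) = (l^2 + 6*l + 5)/(l^2 - 2*l - 8)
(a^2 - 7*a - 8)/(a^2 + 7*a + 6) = (a - 8)/(a + 6)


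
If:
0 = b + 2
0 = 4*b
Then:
No Solution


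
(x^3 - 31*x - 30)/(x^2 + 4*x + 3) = (x^2 - x - 30)/(x + 3)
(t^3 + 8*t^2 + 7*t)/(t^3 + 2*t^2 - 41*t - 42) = t/(t - 6)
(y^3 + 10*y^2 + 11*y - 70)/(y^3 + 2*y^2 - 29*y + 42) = (y + 5)/(y - 3)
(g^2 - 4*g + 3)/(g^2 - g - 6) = (g - 1)/(g + 2)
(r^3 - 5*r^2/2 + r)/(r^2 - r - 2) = r*(2*r - 1)/(2*(r + 1))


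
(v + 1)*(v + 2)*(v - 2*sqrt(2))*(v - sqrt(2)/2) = v^4 - 5*sqrt(2)*v^3/2 + 3*v^3 - 15*sqrt(2)*v^2/2 + 4*v^2 - 5*sqrt(2)*v + 6*v + 4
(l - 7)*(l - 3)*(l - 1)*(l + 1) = l^4 - 10*l^3 + 20*l^2 + 10*l - 21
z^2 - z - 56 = (z - 8)*(z + 7)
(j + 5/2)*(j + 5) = j^2 + 15*j/2 + 25/2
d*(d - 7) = d^2 - 7*d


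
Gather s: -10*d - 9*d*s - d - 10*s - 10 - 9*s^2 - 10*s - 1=-11*d - 9*s^2 + s*(-9*d - 20) - 11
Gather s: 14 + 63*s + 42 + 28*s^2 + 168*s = 28*s^2 + 231*s + 56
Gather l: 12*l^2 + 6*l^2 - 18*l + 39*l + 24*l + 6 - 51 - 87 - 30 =18*l^2 + 45*l - 162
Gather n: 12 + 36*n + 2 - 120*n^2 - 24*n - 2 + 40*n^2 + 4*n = -80*n^2 + 16*n + 12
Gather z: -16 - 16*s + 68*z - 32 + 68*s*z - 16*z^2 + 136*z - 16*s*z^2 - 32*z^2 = -16*s + z^2*(-16*s - 48) + z*(68*s + 204) - 48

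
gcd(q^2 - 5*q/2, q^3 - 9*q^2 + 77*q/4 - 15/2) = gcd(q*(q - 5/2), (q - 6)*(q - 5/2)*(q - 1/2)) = q - 5/2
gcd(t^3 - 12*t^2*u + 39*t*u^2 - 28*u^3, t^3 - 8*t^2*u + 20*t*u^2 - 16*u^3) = t - 4*u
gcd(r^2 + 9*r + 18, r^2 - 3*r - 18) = r + 3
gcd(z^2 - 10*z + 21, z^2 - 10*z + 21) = z^2 - 10*z + 21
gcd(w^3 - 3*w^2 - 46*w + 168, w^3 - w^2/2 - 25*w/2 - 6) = w - 4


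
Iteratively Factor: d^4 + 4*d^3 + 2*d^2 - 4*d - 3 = (d + 3)*(d^3 + d^2 - d - 1) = (d + 1)*(d + 3)*(d^2 - 1) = (d + 1)^2*(d + 3)*(d - 1)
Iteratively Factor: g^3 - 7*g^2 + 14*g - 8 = (g - 2)*(g^2 - 5*g + 4) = (g - 4)*(g - 2)*(g - 1)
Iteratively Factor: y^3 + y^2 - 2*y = (y - 1)*(y^2 + 2*y) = y*(y - 1)*(y + 2)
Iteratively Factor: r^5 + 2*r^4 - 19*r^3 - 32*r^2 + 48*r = (r)*(r^4 + 2*r^3 - 19*r^2 - 32*r + 48) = r*(r - 1)*(r^3 + 3*r^2 - 16*r - 48) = r*(r - 4)*(r - 1)*(r^2 + 7*r + 12) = r*(r - 4)*(r - 1)*(r + 3)*(r + 4)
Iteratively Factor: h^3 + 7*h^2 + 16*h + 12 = (h + 3)*(h^2 + 4*h + 4) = (h + 2)*(h + 3)*(h + 2)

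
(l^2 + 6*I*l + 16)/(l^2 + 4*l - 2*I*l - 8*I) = (l + 8*I)/(l + 4)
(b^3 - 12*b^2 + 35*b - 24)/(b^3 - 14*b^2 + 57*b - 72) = (b - 1)/(b - 3)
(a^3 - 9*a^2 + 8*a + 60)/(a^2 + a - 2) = (a^2 - 11*a + 30)/(a - 1)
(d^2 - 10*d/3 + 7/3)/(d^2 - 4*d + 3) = (d - 7/3)/(d - 3)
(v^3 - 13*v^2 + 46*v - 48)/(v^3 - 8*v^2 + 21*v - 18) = (v - 8)/(v - 3)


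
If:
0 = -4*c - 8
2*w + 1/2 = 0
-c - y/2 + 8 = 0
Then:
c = -2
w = -1/4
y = 20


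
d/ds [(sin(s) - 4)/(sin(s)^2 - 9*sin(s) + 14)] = (8*sin(s) + cos(s)^2 - 23)*cos(s)/(sin(s)^2 - 9*sin(s) + 14)^2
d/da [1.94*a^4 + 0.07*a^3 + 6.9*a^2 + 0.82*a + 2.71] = 7.76*a^3 + 0.21*a^2 + 13.8*a + 0.82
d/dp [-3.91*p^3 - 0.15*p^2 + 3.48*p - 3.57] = -11.73*p^2 - 0.3*p + 3.48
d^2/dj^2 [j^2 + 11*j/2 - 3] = 2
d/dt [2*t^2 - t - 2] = 4*t - 1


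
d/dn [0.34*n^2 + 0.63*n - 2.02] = 0.68*n + 0.63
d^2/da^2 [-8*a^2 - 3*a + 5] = -16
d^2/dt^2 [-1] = 0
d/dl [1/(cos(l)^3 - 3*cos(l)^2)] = 3*(cos(l) - 2)*sin(l)/((cos(l) - 3)^2*cos(l)^3)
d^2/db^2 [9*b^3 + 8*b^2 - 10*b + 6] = 54*b + 16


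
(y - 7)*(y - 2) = y^2 - 9*y + 14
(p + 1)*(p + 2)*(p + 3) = p^3 + 6*p^2 + 11*p + 6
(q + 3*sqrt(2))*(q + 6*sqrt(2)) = q^2 + 9*sqrt(2)*q + 36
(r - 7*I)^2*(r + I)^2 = r^4 - 12*I*r^3 - 22*r^2 - 84*I*r + 49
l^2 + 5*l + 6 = (l + 2)*(l + 3)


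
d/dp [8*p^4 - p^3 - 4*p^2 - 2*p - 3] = 32*p^3 - 3*p^2 - 8*p - 2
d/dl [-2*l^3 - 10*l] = -6*l^2 - 10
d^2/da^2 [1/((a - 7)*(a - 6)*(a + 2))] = 2*(6*a^4 - 88*a^3 + 411*a^2 - 780*a + 1180)/(a^9 - 33*a^8 + 411*a^7 - 2135*a^6 + 1032*a^5 + 30108*a^4 - 63440*a^3 - 168336*a^2 + 338688*a + 592704)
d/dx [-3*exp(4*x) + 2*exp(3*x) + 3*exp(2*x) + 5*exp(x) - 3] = (-12*exp(3*x) + 6*exp(2*x) + 6*exp(x) + 5)*exp(x)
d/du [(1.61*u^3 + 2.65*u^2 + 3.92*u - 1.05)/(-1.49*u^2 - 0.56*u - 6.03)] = (-2.3989*u^4 - 1.8032*u^3 - 24.7681*u^2 - 35.088*u - 24.2256)/(2.2201*u^4 + 1.6688*u^3 + 18.283*u^2 + 6.7536*u + 36.3609)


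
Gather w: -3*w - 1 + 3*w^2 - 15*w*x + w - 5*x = 3*w^2 + w*(-15*x - 2) - 5*x - 1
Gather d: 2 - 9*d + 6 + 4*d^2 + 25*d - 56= 4*d^2 + 16*d - 48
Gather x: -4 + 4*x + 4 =4*x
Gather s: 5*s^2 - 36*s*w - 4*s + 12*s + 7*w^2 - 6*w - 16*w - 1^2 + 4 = 5*s^2 + s*(8 - 36*w) + 7*w^2 - 22*w + 3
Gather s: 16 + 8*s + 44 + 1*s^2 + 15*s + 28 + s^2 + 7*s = 2*s^2 + 30*s + 88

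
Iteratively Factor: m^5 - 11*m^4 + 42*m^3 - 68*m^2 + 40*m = (m - 2)*(m^4 - 9*m^3 + 24*m^2 - 20*m) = (m - 5)*(m - 2)*(m^3 - 4*m^2 + 4*m) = (m - 5)*(m - 2)^2*(m^2 - 2*m) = (m - 5)*(m - 2)^3*(m)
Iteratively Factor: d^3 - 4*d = (d - 2)*(d^2 + 2*d) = d*(d - 2)*(d + 2)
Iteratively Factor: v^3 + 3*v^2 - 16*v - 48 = (v + 4)*(v^2 - v - 12) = (v + 3)*(v + 4)*(v - 4)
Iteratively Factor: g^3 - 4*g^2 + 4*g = (g - 2)*(g^2 - 2*g) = g*(g - 2)*(g - 2)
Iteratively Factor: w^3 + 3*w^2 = (w + 3)*(w^2) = w*(w + 3)*(w)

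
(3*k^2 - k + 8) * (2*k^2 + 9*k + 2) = 6*k^4 + 25*k^3 + 13*k^2 + 70*k + 16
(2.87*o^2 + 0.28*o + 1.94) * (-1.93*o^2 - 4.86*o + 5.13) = -5.5391*o^4 - 14.4886*o^3 + 9.6181*o^2 - 7.992*o + 9.9522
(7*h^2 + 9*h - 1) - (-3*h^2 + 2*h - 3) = 10*h^2 + 7*h + 2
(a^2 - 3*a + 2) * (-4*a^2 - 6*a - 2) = -4*a^4 + 6*a^3 + 8*a^2 - 6*a - 4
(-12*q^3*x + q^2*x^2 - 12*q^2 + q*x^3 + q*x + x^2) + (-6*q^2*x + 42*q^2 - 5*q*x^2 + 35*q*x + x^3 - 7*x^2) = -12*q^3*x + q^2*x^2 - 6*q^2*x + 30*q^2 + q*x^3 - 5*q*x^2 + 36*q*x + x^3 - 6*x^2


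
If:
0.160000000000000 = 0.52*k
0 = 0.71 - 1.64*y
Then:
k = 0.31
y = 0.43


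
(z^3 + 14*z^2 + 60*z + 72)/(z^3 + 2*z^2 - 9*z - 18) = (z^2 + 12*z + 36)/(z^2 - 9)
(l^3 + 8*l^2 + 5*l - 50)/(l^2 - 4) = (l^2 + 10*l + 25)/(l + 2)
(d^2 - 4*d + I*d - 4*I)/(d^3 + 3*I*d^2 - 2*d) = (d - 4)/(d*(d + 2*I))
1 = 1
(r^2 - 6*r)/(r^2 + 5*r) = (r - 6)/(r + 5)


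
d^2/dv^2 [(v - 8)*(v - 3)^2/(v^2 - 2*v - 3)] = 72/(v^3 + 3*v^2 + 3*v + 1)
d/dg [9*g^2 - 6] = 18*g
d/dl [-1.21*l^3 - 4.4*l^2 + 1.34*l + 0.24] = -3.63*l^2 - 8.8*l + 1.34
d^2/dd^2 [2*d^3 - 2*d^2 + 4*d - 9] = 12*d - 4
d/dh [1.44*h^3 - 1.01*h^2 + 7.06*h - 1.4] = 4.32*h^2 - 2.02*h + 7.06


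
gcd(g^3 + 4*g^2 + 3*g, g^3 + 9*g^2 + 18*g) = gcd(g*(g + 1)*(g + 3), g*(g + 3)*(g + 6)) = g^2 + 3*g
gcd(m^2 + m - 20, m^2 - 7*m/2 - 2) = m - 4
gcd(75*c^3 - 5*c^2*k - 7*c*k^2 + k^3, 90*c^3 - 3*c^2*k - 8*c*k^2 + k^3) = 15*c^2 + 2*c*k - k^2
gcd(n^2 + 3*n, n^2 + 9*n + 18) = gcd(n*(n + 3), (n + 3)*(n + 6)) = n + 3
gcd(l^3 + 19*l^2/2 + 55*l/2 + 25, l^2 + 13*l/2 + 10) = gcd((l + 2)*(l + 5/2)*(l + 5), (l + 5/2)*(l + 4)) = l + 5/2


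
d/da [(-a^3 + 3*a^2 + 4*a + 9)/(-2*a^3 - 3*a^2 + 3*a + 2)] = (9*a^4 + 10*a^3 + 69*a^2 + 66*a - 19)/(4*a^6 + 12*a^5 - 3*a^4 - 26*a^3 - 3*a^2 + 12*a + 4)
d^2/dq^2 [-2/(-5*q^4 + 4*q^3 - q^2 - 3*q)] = 4*(q*(-30*q^2 + 12*q - 1)*(5*q^3 - 4*q^2 + q + 3) + (20*q^3 - 12*q^2 + 2*q + 3)^2)/(q^3*(5*q^3 - 4*q^2 + q + 3)^3)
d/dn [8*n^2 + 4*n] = 16*n + 4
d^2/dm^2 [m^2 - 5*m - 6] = 2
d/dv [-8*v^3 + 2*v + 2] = 2 - 24*v^2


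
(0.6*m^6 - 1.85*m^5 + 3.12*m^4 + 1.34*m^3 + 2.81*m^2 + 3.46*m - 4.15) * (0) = 0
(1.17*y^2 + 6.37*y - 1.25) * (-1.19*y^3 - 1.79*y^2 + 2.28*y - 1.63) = -1.3923*y^5 - 9.6746*y^4 - 7.2472*y^3 + 14.854*y^2 - 13.2331*y + 2.0375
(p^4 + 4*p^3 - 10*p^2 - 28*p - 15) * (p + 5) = p^5 + 9*p^4 + 10*p^3 - 78*p^2 - 155*p - 75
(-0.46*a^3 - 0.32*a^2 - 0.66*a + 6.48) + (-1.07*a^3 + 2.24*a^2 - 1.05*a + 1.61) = -1.53*a^3 + 1.92*a^2 - 1.71*a + 8.09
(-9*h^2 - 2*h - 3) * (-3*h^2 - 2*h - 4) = 27*h^4 + 24*h^3 + 49*h^2 + 14*h + 12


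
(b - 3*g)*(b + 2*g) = b^2 - b*g - 6*g^2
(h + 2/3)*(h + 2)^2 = h^3 + 14*h^2/3 + 20*h/3 + 8/3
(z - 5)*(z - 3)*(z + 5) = z^3 - 3*z^2 - 25*z + 75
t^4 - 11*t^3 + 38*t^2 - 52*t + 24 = (t - 6)*(t - 2)^2*(t - 1)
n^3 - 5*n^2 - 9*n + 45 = (n - 5)*(n - 3)*(n + 3)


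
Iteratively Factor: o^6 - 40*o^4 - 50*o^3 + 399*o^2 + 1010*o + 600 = (o + 3)*(o^5 - 3*o^4 - 31*o^3 + 43*o^2 + 270*o + 200) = (o - 5)*(o + 3)*(o^4 + 2*o^3 - 21*o^2 - 62*o - 40) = (o - 5)*(o + 2)*(o + 3)*(o^3 - 21*o - 20) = (o - 5)^2*(o + 2)*(o + 3)*(o^2 + 5*o + 4) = (o - 5)^2*(o + 2)*(o + 3)*(o + 4)*(o + 1)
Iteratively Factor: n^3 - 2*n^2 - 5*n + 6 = (n + 2)*(n^2 - 4*n + 3) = (n - 1)*(n + 2)*(n - 3)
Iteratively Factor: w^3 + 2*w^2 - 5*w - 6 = (w + 1)*(w^2 + w - 6) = (w + 1)*(w + 3)*(w - 2)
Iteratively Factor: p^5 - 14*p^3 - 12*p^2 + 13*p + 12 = (p - 4)*(p^4 + 4*p^3 + 2*p^2 - 4*p - 3) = (p - 4)*(p + 1)*(p^3 + 3*p^2 - p - 3) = (p - 4)*(p - 1)*(p + 1)*(p^2 + 4*p + 3) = (p - 4)*(p - 1)*(p + 1)*(p + 3)*(p + 1)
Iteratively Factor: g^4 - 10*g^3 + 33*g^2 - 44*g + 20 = (g - 5)*(g^3 - 5*g^2 + 8*g - 4) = (g - 5)*(g - 2)*(g^2 - 3*g + 2) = (g - 5)*(g - 2)^2*(g - 1)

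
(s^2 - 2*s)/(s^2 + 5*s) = (s - 2)/(s + 5)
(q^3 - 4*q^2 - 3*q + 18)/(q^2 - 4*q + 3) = (q^2 - q - 6)/(q - 1)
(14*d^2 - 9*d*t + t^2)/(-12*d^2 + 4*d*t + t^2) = (-7*d + t)/(6*d + t)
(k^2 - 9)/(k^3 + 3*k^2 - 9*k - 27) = 1/(k + 3)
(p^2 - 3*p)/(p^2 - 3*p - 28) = p*(3 - p)/(-p^2 + 3*p + 28)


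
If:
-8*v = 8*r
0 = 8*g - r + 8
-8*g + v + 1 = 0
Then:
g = -7/16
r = 9/2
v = -9/2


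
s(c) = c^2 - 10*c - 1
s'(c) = 2*c - 10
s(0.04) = -1.40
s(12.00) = 23.00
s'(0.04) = -9.92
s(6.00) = -25.00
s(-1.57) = 17.16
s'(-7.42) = -24.84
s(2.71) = -20.76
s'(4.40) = -1.20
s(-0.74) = 6.95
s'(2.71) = -4.58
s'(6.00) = 2.00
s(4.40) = -25.64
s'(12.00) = 14.00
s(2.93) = -21.72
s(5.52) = -25.73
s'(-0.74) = -11.48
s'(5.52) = 1.04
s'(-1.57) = -13.14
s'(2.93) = -4.14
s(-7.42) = 128.26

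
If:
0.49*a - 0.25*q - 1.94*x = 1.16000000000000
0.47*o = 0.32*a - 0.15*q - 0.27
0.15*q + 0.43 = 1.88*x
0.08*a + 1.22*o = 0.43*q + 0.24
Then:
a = 28.39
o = 9.05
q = 30.40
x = 2.65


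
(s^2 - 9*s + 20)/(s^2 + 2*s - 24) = (s - 5)/(s + 6)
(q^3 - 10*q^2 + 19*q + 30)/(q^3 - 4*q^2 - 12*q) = (q^2 - 4*q - 5)/(q*(q + 2))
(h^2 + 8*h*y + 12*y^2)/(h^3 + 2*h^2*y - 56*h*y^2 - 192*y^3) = (-h - 2*y)/(-h^2 + 4*h*y + 32*y^2)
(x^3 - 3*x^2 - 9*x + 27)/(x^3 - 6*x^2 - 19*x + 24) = (x^2 - 6*x + 9)/(x^2 - 9*x + 8)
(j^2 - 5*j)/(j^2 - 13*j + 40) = j/(j - 8)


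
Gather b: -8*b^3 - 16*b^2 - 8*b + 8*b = -8*b^3 - 16*b^2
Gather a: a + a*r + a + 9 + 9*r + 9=a*(r + 2) + 9*r + 18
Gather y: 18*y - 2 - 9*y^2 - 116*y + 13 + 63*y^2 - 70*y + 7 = 54*y^2 - 168*y + 18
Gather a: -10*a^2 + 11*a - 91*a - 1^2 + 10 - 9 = -10*a^2 - 80*a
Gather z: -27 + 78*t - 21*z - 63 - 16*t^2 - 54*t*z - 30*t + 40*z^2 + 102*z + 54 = -16*t^2 + 48*t + 40*z^2 + z*(81 - 54*t) - 36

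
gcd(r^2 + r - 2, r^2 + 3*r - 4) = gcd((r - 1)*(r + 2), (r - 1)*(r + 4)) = r - 1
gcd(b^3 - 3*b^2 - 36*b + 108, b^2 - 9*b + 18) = b^2 - 9*b + 18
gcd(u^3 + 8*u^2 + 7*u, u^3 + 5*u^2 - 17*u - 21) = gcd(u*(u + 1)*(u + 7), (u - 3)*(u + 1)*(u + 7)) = u^2 + 8*u + 7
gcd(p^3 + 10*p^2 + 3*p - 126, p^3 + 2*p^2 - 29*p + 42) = p^2 + 4*p - 21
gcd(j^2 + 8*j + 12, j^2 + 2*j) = j + 2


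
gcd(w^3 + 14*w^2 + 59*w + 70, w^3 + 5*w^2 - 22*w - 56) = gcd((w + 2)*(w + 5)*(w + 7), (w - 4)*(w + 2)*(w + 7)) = w^2 + 9*w + 14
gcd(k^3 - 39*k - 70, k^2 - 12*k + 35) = k - 7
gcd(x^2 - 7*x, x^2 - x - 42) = x - 7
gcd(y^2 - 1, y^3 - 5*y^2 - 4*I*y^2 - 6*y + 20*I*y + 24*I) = y + 1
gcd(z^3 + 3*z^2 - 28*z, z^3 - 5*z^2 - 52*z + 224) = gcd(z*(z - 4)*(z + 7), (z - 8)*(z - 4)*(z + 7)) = z^2 + 3*z - 28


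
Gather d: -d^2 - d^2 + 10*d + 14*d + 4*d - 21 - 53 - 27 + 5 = -2*d^2 + 28*d - 96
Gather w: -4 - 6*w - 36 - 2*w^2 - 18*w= -2*w^2 - 24*w - 40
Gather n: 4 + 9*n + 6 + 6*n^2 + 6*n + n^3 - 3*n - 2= n^3 + 6*n^2 + 12*n + 8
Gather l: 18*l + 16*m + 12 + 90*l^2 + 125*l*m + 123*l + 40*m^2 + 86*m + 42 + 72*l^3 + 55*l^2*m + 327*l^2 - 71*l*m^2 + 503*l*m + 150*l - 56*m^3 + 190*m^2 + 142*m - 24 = 72*l^3 + l^2*(55*m + 417) + l*(-71*m^2 + 628*m + 291) - 56*m^3 + 230*m^2 + 244*m + 30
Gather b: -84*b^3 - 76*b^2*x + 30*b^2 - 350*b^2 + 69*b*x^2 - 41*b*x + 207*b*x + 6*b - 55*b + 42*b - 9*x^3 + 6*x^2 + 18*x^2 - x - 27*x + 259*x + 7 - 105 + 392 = -84*b^3 + b^2*(-76*x - 320) + b*(69*x^2 + 166*x - 7) - 9*x^3 + 24*x^2 + 231*x + 294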